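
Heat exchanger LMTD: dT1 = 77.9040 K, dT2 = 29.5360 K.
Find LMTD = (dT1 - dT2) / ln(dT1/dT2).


dT1/dT2 = 2.6376
ln(dT1/dT2) = 0.9699
LMTD = 48.3680 / 0.9699 = 49.8707 K

49.8707 K


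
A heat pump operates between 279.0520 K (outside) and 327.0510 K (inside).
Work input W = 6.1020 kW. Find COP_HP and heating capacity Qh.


COP = 327.0510 / 47.9990 = 6.8137
Qh = 6.8137 * 6.1020 = 41.5772 kW

COP = 6.8137, Qh = 41.5772 kW


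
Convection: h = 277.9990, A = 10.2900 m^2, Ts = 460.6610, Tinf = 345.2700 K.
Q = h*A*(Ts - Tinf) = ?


dT = 115.3910 K
Q = 277.9990 * 10.2900 * 115.3910 = 330088.6150 W

330088.6150 W


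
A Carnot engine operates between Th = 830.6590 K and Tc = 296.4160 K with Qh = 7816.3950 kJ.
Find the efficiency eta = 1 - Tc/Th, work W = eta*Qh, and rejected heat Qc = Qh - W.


eta = 1 - 296.4160/830.6590 = 0.6432
W = 0.6432 * 7816.3950 = 5027.1583 kJ
Qc = 7816.3950 - 5027.1583 = 2789.2367 kJ

eta = 64.3156%, W = 5027.1583 kJ, Qc = 2789.2367 kJ


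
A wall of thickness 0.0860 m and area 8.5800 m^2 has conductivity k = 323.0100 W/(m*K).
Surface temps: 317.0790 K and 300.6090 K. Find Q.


dT = 16.4700 K
Q = 323.0100 * 8.5800 * 16.4700 / 0.0860 = 530760.2666 W

530760.2666 W


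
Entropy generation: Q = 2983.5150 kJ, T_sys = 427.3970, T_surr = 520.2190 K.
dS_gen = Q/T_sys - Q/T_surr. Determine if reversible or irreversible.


dS_sys = 2983.5150/427.3970 = 6.9807 kJ/K
dS_surr = -2983.5150/520.2190 = -5.7351 kJ/K
dS_gen = 6.9807 - 5.7351 = 1.2456 kJ/K (irreversible)

dS_gen = 1.2456 kJ/K, irreversible


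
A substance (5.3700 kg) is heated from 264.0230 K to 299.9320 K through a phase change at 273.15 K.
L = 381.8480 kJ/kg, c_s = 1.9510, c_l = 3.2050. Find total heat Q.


Q1 (sensible, solid) = 5.3700 * 1.9510 * 9.1270 = 95.6224 kJ
Q2 (latent) = 5.3700 * 381.8480 = 2050.5238 kJ
Q3 (sensible, liquid) = 5.3700 * 3.2050 * 26.7820 = 460.9410 kJ
Q_total = 2607.0871 kJ

2607.0871 kJ


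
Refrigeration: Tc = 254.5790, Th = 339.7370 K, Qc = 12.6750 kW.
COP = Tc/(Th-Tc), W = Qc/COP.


COP = 254.5790 / 85.1580 = 2.9895
W = 12.6750 / 2.9895 = 4.2399 kW

COP = 2.9895, W = 4.2399 kW


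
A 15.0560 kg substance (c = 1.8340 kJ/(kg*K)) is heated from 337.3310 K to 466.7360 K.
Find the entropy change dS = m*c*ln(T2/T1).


T2/T1 = 1.3836
ln(T2/T1) = 0.3247
dS = 15.0560 * 1.8340 * 0.3247 = 8.9658 kJ/K

8.9658 kJ/K


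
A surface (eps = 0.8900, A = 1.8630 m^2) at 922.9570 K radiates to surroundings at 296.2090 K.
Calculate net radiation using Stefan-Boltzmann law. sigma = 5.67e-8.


T^4 = 7.2565e+11
Tsurr^4 = 7.6983e+09
Q = 0.8900 * 5.67e-8 * 1.8630 * 7.1795e+11 = 67496.2782 W

67496.2782 W


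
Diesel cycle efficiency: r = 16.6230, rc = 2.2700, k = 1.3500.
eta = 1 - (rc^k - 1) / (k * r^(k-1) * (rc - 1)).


r^(k-1) = 2.6745
rc^k = 3.0244
eta = 0.5585 = 55.8527%

55.8527%


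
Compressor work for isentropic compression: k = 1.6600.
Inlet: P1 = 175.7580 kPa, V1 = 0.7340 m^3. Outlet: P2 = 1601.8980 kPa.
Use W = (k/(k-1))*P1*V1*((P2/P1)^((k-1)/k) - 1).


(k-1)/k = 0.3976
(P2/P1)^exp = 2.4076
W = 2.5152 * 175.7580 * 0.7340 * (2.4076 - 1) = 456.7086 kJ

456.7086 kJ


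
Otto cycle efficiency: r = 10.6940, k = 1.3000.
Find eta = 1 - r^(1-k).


r^(k-1) = 2.0358
eta = 1 - 1/2.0358 = 0.5088 = 50.8800%

50.8800%


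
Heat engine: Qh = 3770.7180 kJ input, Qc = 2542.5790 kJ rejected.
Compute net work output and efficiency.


W = 3770.7180 - 2542.5790 = 1228.1390 kJ
eta = 1228.1390 / 3770.7180 = 0.3257 = 32.5704%

W = 1228.1390 kJ, eta = 32.5704%


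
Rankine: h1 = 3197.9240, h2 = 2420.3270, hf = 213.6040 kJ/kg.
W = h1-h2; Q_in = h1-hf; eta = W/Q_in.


W = 777.5970 kJ/kg
Q_in = 2984.3200 kJ/kg
eta = 0.2606 = 26.0561%

eta = 26.0561%


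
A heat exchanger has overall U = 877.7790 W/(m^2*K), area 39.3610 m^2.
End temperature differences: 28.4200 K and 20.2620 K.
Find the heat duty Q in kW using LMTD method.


LMTD = 24.1114 K
Q = 877.7790 * 39.3610 * 24.1114 = 833055.7713 W = 833.0558 kW

833.0558 kW


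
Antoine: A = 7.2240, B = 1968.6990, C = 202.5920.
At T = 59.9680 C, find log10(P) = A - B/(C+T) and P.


C+T = 262.5600
B/(C+T) = 7.4981
log10(P) = 7.2240 - 7.4981 = -0.2741
P = 10^-0.2741 = 0.5320 mmHg

0.5320 mmHg


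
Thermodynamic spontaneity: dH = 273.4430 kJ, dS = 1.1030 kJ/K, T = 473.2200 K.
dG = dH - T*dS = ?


T*dS = 473.2200 * 1.1030 = 521.9617 kJ
dG = 273.4430 - 521.9617 = -248.5187 kJ (spontaneous)

dG = -248.5187 kJ, spontaneous


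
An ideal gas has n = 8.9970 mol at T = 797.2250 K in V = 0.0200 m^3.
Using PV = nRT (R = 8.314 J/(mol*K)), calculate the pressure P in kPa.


P = nRT/V = 8.9970 * 8.314 * 797.2250 / 0.0200
= 59633.2735 / 0.0200 = 2981663.6732 Pa = 2981.6637 kPa

2981.6637 kPa


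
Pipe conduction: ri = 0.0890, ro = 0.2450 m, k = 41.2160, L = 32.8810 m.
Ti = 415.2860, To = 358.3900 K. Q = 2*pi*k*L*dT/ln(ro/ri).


dT = 56.8960 K
ln(ro/ri) = 1.0126
Q = 2*pi*41.2160*32.8810*56.8960 / 1.0126 = 478437.4550 W

478437.4550 W


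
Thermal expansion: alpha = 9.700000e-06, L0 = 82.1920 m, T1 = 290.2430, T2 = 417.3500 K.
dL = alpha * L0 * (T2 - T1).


dT = 127.1070 K
dL = 9.700000e-06 * 82.1920 * 127.1070 = 0.101338 m
L_final = 82.293338 m

dL = 0.101338 m


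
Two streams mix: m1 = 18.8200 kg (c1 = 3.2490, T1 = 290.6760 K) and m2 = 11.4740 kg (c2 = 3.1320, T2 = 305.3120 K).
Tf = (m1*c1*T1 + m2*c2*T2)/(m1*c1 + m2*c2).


num = 28745.5925
den = 97.0827
Tf = 296.0937 K

296.0937 K


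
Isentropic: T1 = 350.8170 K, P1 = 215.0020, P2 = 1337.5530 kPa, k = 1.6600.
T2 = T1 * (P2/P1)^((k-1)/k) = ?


(k-1)/k = 0.3976
(P2/P1)^exp = 2.0684
T2 = 350.8170 * 2.0684 = 725.6298 K

725.6298 K


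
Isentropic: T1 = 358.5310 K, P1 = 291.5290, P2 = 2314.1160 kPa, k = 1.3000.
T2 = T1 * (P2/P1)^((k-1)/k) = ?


(k-1)/k = 0.2308
(P2/P1)^exp = 1.6130
T2 = 358.5310 * 1.6130 = 578.2965 K

578.2965 K


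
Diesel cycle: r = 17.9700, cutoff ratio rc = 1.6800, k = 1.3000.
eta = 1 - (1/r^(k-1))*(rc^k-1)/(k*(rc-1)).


r^(k-1) = 2.3788
rc^k = 1.9629
eta = 0.5421 = 54.2098%

54.2098%


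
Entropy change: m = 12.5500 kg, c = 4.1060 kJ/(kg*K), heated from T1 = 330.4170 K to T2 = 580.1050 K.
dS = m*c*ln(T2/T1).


T2/T1 = 1.7557
ln(T2/T1) = 0.5629
dS = 12.5500 * 4.1060 * 0.5629 = 29.0040 kJ/K

29.0040 kJ/K


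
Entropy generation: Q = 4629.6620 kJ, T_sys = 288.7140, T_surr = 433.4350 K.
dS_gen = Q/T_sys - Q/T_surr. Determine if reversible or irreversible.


dS_sys = 4629.6620/288.7140 = 16.0355 kJ/K
dS_surr = -4629.6620/433.4350 = -10.6813 kJ/K
dS_gen = 16.0355 - 10.6813 = 5.3541 kJ/K (irreversible)

dS_gen = 5.3541 kJ/K, irreversible


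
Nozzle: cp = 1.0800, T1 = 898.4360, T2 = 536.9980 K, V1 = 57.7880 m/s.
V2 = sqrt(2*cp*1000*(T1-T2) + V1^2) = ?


dT = 361.4380 K
2*cp*1000*dT = 780706.0800
V1^2 = 3339.4529
V2 = sqrt(784045.5329) = 885.4635 m/s

885.4635 m/s


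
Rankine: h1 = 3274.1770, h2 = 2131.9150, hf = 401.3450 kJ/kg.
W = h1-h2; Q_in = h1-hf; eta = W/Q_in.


W = 1142.2620 kJ/kg
Q_in = 2872.8320 kJ/kg
eta = 0.3976 = 39.7608%

eta = 39.7608%


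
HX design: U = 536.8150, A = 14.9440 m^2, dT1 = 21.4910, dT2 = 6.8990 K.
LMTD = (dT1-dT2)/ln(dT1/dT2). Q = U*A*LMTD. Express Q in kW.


LMTD = 12.8422 K
Q = 536.8150 * 14.9440 * 12.8422 = 103021.8766 W = 103.0219 kW

103.0219 kW


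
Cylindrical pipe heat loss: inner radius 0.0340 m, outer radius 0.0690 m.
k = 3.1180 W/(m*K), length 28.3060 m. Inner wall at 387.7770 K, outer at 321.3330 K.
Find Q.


dT = 66.4440 K
ln(ro/ri) = 0.7077
Q = 2*pi*3.1180*28.3060*66.4440 / 0.7077 = 52061.0400 W

52061.0400 W


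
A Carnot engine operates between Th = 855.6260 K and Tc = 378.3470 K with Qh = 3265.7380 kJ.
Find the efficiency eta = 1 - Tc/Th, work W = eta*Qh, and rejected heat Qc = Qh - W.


eta = 1 - 378.3470/855.6260 = 0.5578
W = 0.5578 * 3265.7380 = 1821.6699 kJ
Qc = 3265.7380 - 1821.6699 = 1444.0681 kJ

eta = 55.7813%, W = 1821.6699 kJ, Qc = 1444.0681 kJ


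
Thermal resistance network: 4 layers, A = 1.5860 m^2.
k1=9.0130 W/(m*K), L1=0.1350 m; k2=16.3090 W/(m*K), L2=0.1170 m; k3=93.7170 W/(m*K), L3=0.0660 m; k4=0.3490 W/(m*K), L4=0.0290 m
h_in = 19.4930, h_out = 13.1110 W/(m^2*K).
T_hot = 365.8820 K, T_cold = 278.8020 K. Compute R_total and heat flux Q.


R_conv_in = 1/(19.4930*1.5860) = 0.0323
R_1 = 0.1350/(9.0130*1.5860) = 0.0094
R_2 = 0.1170/(16.3090*1.5860) = 0.0045
R_3 = 0.0660/(93.7170*1.5860) = 0.0004
R_4 = 0.0290/(0.3490*1.5860) = 0.0524
R_conv_out = 1/(13.1110*1.5860) = 0.0481
R_total = 0.1472 K/W
Q = 87.0800 / 0.1472 = 591.4134 W

R_total = 0.1472 K/W, Q = 591.4134 W


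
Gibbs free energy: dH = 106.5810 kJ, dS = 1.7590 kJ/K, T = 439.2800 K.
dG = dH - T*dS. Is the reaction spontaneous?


T*dS = 439.2800 * 1.7590 = 772.6935 kJ
dG = 106.5810 - 772.6935 = -666.1125 kJ (spontaneous)

dG = -666.1125 kJ, spontaneous


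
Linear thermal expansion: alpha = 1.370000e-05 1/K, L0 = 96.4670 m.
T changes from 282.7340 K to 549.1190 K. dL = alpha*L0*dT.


dT = 266.3850 K
dL = 1.370000e-05 * 96.4670 * 266.3850 = 0.352054 m
L_final = 96.819054 m

dL = 0.352054 m


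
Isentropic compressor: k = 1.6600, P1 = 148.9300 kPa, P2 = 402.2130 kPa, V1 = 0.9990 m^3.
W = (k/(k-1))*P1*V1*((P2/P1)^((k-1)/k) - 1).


(k-1)/k = 0.3976
(P2/P1)^exp = 1.4844
W = 2.5152 * 148.9300 * 0.9990 * (1.4844 - 1) = 181.2645 kJ

181.2645 kJ


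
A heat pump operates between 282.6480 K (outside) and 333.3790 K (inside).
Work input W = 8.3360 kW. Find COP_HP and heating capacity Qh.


COP = 333.3790 / 50.7310 = 6.5715
Qh = 6.5715 * 8.3360 = 54.7801 kW

COP = 6.5715, Qh = 54.7801 kW


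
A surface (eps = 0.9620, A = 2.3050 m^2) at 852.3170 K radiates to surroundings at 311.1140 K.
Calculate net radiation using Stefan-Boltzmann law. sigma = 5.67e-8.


T^4 = 5.2772e+11
Tsurr^4 = 9.3687e+09
Q = 0.9620 * 5.67e-8 * 2.3050 * 5.1835e+11 = 65170.9934 W

65170.9934 W


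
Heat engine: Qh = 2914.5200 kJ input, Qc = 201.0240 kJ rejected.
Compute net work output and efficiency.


W = 2914.5200 - 201.0240 = 2713.4960 kJ
eta = 2713.4960 / 2914.5200 = 0.9310 = 93.1027%

W = 2713.4960 kJ, eta = 93.1027%


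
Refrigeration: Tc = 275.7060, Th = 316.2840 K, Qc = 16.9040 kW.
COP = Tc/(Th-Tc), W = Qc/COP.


COP = 275.7060 / 40.5780 = 6.7945
W = 16.9040 / 6.7945 = 2.4879 kW

COP = 6.7945, W = 2.4879 kW


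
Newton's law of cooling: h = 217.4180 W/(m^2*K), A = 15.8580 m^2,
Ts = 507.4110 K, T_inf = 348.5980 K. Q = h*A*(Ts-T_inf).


dT = 158.8130 K
Q = 217.4180 * 15.8580 * 158.8130 = 547557.7871 W

547557.7871 W


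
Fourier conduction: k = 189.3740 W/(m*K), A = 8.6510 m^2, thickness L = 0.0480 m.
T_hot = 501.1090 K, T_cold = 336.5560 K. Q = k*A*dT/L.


dT = 164.5530 K
Q = 189.3740 * 8.6510 * 164.5530 / 0.0480 = 5616312.0733 W

5616312.0733 W


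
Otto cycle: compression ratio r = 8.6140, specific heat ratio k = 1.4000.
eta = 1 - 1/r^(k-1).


r^(k-1) = 2.3664
eta = 1 - 1/2.3664 = 0.5774 = 57.7411%

57.7411%


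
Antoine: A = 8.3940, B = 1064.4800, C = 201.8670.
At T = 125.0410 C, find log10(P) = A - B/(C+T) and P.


C+T = 326.9080
B/(C+T) = 3.2562
log10(P) = 8.3940 - 3.2562 = 5.1378
P = 10^5.1378 = 137338.8355 mmHg

137338.8355 mmHg


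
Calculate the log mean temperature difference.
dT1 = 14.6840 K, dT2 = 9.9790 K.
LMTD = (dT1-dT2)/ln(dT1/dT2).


dT1/dT2 = 1.4715
ln(dT1/dT2) = 0.3863
LMTD = 4.7050 / 0.3863 = 12.1804 K

12.1804 K


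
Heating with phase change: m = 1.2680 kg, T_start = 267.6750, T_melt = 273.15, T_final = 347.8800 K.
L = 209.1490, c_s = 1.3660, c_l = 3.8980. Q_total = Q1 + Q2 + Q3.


Q1 (sensible, solid) = 1.2680 * 1.3660 * 5.4750 = 9.4832 kJ
Q2 (latent) = 1.2680 * 209.1490 = 265.2009 kJ
Q3 (sensible, liquid) = 1.2680 * 3.8980 * 74.7300 = 369.3653 kJ
Q_total = 644.0494 kJ

644.0494 kJ


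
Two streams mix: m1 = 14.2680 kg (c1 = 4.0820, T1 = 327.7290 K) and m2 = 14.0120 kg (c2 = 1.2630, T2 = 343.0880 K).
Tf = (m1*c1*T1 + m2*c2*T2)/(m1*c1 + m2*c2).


num = 25159.2664
den = 75.9391
Tf = 331.3083 K

331.3083 K


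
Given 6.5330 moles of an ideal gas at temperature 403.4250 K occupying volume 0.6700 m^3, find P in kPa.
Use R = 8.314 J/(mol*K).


P = nRT/V = 6.5330 * 8.314 * 403.4250 / 0.6700
= 21912.1749 / 0.6700 = 32704.7387 Pa = 32.7047 kPa

32.7047 kPa


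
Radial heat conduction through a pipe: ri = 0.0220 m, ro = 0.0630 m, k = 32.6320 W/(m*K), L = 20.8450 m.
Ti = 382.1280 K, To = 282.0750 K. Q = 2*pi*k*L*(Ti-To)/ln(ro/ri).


dT = 100.0530 K
ln(ro/ri) = 1.0521
Q = 2*pi*32.6320*20.8450*100.0530 / 1.0521 = 406444.9616 W

406444.9616 W


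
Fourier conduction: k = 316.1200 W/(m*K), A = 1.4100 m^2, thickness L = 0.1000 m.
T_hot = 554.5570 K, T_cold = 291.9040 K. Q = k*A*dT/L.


dT = 262.6530 K
Q = 316.1200 * 1.4100 * 262.6530 / 0.1000 = 1170721.1157 W

1170721.1157 W


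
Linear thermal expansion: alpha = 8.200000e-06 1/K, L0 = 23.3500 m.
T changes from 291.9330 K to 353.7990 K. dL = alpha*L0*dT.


dT = 61.8660 K
dL = 8.200000e-06 * 23.3500 * 61.8660 = 0.011845 m
L_final = 23.361845 m

dL = 0.011845 m


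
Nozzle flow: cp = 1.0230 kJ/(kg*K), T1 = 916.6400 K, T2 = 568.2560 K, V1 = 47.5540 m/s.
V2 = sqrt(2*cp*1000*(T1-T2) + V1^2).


dT = 348.3840 K
2*cp*1000*dT = 712793.6640
V1^2 = 2261.3829
V2 = sqrt(715055.0469) = 845.6093 m/s

845.6093 m/s


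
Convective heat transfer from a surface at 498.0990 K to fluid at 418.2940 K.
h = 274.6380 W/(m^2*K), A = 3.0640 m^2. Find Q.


dT = 79.8050 K
Q = 274.6380 * 3.0640 * 79.8050 = 67155.1758 W

67155.1758 W


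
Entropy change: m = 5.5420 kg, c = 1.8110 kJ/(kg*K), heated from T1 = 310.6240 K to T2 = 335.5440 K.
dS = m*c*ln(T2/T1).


T2/T1 = 1.0802
ln(T2/T1) = 0.0772
dS = 5.5420 * 1.8110 * 0.0772 = 0.7745 kJ/K

0.7745 kJ/K


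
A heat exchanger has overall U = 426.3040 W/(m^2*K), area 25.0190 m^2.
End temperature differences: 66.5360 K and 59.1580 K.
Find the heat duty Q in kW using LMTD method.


LMTD = 62.7748 K
Q = 426.3040 * 25.0190 * 62.7748 = 669536.6845 W = 669.5367 kW

669.5367 kW


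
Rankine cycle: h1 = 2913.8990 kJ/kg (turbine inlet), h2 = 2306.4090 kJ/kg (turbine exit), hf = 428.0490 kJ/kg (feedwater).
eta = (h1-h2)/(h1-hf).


W = 607.4900 kJ/kg
Q_in = 2485.8500 kJ/kg
eta = 0.2444 = 24.4379%

eta = 24.4379%


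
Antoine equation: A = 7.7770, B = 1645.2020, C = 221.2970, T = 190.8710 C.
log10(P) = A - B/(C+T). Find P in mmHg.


C+T = 412.1680
B/(C+T) = 3.9916
log10(P) = 7.7770 - 3.9916 = 3.7854
P = 10^3.7854 = 6101.2511 mmHg

6101.2511 mmHg


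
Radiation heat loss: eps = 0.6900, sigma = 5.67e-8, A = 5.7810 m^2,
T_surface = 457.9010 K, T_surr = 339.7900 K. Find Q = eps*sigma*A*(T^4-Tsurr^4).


T^4 = 4.3963e+10
Tsurr^4 = 1.3330e+10
Q = 0.6900 * 5.67e-8 * 5.7810 * 3.0633e+10 = 6928.1609 W

6928.1609 W


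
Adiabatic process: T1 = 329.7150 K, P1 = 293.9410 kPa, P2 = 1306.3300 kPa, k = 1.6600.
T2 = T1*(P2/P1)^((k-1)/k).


(k-1)/k = 0.3976
(P2/P1)^exp = 1.8095
T2 = 329.7150 * 1.8095 = 596.6159 K

596.6159 K


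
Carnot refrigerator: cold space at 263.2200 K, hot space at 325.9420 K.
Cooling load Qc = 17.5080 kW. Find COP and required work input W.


COP = 263.2200 / 62.7220 = 4.1966
W = 17.5080 / 4.1966 = 4.1719 kW

COP = 4.1966, W = 4.1719 kW


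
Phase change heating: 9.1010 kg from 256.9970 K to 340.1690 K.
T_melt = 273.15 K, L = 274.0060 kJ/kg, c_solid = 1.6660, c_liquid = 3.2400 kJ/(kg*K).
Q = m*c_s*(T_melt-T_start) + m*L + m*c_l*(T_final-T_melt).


Q1 (sensible, solid) = 9.1010 * 1.6660 * 16.1530 = 244.9161 kJ
Q2 (latent) = 9.1010 * 274.0060 = 2493.7286 kJ
Q3 (sensible, liquid) = 9.1010 * 3.2400 * 67.0190 = 1976.2053 kJ
Q_total = 4714.8500 kJ

4714.8500 kJ


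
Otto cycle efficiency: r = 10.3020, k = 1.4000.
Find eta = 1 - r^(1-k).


r^(k-1) = 2.5420
eta = 1 - 1/2.5420 = 0.6066 = 60.6603%

60.6603%


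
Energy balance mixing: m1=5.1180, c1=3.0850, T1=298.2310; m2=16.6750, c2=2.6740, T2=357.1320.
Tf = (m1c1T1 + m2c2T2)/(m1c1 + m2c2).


num = 20632.9191
den = 60.3780
Tf = 341.7292 K

341.7292 K


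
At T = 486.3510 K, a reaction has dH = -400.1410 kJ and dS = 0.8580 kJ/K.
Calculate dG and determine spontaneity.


T*dS = 486.3510 * 0.8580 = 417.2892 kJ
dG = -400.1410 - 417.2892 = -817.4302 kJ (spontaneous)

dG = -817.4302 kJ, spontaneous


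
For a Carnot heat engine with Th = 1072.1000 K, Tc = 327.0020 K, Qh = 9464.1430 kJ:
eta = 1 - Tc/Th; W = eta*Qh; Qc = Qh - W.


eta = 1 - 327.0020/1072.1000 = 0.6950
W = 0.6950 * 9464.1430 = 6577.4779 kJ
Qc = 9464.1430 - 6577.4779 = 2886.6651 kJ

eta = 69.4989%, W = 6577.4779 kJ, Qc = 2886.6651 kJ


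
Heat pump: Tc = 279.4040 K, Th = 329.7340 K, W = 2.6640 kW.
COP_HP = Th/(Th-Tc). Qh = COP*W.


COP = 329.7340 / 50.3300 = 6.5514
Qh = 6.5514 * 2.6640 = 17.4530 kW

COP = 6.5514, Qh = 17.4530 kW


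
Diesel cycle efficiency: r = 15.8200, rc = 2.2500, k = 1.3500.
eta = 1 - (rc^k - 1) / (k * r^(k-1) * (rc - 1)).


r^(k-1) = 2.6286
rc^k = 2.9885
eta = 0.5517 = 55.1720%

55.1720%


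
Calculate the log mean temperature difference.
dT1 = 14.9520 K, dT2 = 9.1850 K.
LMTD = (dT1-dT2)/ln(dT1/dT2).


dT1/dT2 = 1.6279
ln(dT1/dT2) = 0.4873
LMTD = 5.7670 / 0.4873 = 11.8352 K

11.8352 K


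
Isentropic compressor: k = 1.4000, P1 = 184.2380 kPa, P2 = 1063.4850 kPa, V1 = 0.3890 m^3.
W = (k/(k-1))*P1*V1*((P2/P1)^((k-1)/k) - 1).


(k-1)/k = 0.2857
(P2/P1)^exp = 1.6502
W = 3.5000 * 184.2380 * 0.3890 * (1.6502 - 1) = 163.0891 kJ

163.0891 kJ


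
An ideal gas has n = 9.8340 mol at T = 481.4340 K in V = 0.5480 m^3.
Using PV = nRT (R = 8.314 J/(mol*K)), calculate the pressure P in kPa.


P = nRT/V = 9.8340 * 8.314 * 481.4340 / 0.5480
= 39361.9841 / 0.5480 = 71828.4382 Pa = 71.8284 kPa

71.8284 kPa


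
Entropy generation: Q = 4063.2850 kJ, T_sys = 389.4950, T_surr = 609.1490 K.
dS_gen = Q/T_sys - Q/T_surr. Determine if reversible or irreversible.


dS_sys = 4063.2850/389.4950 = 10.4322 kJ/K
dS_surr = -4063.2850/609.1490 = -6.6704 kJ/K
dS_gen = 10.4322 - 6.6704 = 3.7618 kJ/K (irreversible)

dS_gen = 3.7618 kJ/K, irreversible


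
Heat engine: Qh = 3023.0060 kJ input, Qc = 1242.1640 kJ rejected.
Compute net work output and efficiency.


W = 3023.0060 - 1242.1640 = 1780.8420 kJ
eta = 1780.8420 / 3023.0060 = 0.5891 = 58.9096%

W = 1780.8420 kJ, eta = 58.9096%


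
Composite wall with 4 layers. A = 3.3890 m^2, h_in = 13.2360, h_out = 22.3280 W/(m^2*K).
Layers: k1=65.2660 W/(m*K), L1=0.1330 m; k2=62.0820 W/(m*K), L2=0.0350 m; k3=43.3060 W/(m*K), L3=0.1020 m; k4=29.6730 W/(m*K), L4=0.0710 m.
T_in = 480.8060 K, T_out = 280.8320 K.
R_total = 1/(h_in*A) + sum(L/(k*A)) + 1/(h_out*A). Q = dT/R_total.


R_conv_in = 1/(13.2360*3.3890) = 0.0223
R_1 = 0.1330/(65.2660*3.3890) = 0.0006
R_2 = 0.0350/(62.0820*3.3890) = 0.0002
R_3 = 0.1020/(43.3060*3.3890) = 0.0007
R_4 = 0.0710/(29.6730*3.3890) = 0.0007
R_conv_out = 1/(22.3280*3.3890) = 0.0132
R_total = 0.0377 K/W
Q = 199.9740 / 0.0377 = 5307.5611 W

R_total = 0.0377 K/W, Q = 5307.5611 W


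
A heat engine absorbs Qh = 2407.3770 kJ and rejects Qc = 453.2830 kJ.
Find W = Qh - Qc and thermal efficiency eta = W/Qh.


W = 2407.3770 - 453.2830 = 1954.0940 kJ
eta = 1954.0940 / 2407.3770 = 0.8117 = 81.1711%

W = 1954.0940 kJ, eta = 81.1711%


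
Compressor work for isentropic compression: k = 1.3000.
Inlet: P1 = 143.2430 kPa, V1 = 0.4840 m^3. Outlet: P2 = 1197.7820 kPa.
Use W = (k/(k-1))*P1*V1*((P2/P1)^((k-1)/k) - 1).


(k-1)/k = 0.2308
(P2/P1)^exp = 1.6324
W = 4.3333 * 143.2430 * 0.4840 * (1.6324 - 1) = 190.0054 kJ

190.0054 kJ


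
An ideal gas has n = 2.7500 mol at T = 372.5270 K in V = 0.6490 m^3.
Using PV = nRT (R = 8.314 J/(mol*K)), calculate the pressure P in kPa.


P = nRT/V = 2.7500 * 8.314 * 372.5270 / 0.6490
= 8517.2711 / 0.6490 = 13123.6842 Pa = 13.1237 kPa

13.1237 kPa


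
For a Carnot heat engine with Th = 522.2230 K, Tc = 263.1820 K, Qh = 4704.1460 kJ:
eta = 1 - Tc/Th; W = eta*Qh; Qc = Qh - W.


eta = 1 - 263.1820/522.2230 = 0.4960
W = 0.4960 * 4704.1460 = 2333.4221 kJ
Qc = 4704.1460 - 2333.4221 = 2370.7239 kJ

eta = 49.6035%, W = 2333.4221 kJ, Qc = 2370.7239 kJ


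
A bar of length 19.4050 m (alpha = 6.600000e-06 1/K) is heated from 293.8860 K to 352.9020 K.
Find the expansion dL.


dT = 59.0160 K
dL = 6.600000e-06 * 19.4050 * 59.0160 = 0.007558 m
L_final = 19.412558 m

dL = 0.007558 m


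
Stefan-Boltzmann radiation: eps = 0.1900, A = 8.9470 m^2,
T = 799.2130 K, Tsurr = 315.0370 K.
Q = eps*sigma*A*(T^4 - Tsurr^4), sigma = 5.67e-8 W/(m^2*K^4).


T^4 = 4.0799e+11
Tsurr^4 = 9.8502e+09
Q = 0.1900 * 5.67e-8 * 8.9470 * 3.9814e+11 = 38375.1704 W

38375.1704 W


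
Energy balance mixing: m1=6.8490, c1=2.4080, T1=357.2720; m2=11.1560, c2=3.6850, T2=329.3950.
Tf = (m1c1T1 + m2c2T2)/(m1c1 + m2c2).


num = 19433.6522
den = 57.6023
Tf = 337.3766 K

337.3766 K


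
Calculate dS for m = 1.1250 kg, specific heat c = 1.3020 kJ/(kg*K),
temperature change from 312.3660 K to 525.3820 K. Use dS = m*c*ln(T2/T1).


T2/T1 = 1.6819
ln(T2/T1) = 0.5200
dS = 1.1250 * 1.3020 * 0.5200 = 0.7616 kJ/K

0.7616 kJ/K


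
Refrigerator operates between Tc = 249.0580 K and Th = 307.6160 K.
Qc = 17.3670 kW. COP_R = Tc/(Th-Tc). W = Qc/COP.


COP = 249.0580 / 58.5580 = 4.2532
W = 17.3670 / 4.2532 = 4.0833 kW

COP = 4.2532, W = 4.0833 kW


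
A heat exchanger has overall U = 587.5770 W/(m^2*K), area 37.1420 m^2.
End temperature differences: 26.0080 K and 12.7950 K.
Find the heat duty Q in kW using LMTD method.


LMTD = 18.6269 K
Q = 587.5770 * 37.1420 * 18.6269 = 406509.8849 W = 406.5099 kW

406.5099 kW


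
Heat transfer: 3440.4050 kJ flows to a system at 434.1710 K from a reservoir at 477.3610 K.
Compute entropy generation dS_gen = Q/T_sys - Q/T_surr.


dS_sys = 3440.4050/434.1710 = 7.9241 kJ/K
dS_surr = -3440.4050/477.3610 = -7.2071 kJ/K
dS_gen = 7.9241 - 7.2071 = 0.7169 kJ/K (irreversible)

dS_gen = 0.7169 kJ/K, irreversible


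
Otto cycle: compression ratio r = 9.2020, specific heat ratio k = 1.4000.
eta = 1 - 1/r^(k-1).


r^(k-1) = 2.4297
eta = 1 - 1/2.4297 = 0.5884 = 58.8427%

58.8427%


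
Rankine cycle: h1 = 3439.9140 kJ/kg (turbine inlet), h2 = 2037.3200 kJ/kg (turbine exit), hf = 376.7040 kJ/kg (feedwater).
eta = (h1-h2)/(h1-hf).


W = 1402.5940 kJ/kg
Q_in = 3063.2100 kJ/kg
eta = 0.4579 = 45.7884%

eta = 45.7884%


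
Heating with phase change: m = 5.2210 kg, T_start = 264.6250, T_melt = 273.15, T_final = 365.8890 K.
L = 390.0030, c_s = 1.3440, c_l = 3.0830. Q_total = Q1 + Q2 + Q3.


Q1 (sensible, solid) = 5.2210 * 1.3440 * 8.5250 = 59.8201 kJ
Q2 (latent) = 5.2210 * 390.0030 = 2036.2057 kJ
Q3 (sensible, liquid) = 5.2210 * 3.0830 * 92.7390 = 1492.7588 kJ
Q_total = 3588.7845 kJ

3588.7845 kJ


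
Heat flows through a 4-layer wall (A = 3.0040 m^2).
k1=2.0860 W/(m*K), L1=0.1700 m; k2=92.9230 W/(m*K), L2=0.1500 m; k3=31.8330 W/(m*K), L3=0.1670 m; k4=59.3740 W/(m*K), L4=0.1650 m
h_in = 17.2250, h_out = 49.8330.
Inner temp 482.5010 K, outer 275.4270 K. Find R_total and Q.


R_conv_in = 1/(17.2250*3.0040) = 0.0193
R_1 = 0.1700/(2.0860*3.0040) = 0.0271
R_2 = 0.1500/(92.9230*3.0040) = 0.0005
R_3 = 0.1670/(31.8330*3.0040) = 0.0017
R_4 = 0.1650/(59.3740*3.0040) = 0.0009
R_conv_out = 1/(49.8330*3.0040) = 0.0067
R_total = 0.0563 K/W
Q = 207.0740 / 0.0563 = 3675.1772 W

R_total = 0.0563 K/W, Q = 3675.1772 W


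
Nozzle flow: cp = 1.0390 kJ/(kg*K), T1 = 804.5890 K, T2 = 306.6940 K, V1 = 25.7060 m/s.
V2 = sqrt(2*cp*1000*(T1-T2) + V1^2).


dT = 497.8950 K
2*cp*1000*dT = 1034625.8100
V1^2 = 660.7984
V2 = sqrt(1035286.6084) = 1017.4903 m/s

1017.4903 m/s


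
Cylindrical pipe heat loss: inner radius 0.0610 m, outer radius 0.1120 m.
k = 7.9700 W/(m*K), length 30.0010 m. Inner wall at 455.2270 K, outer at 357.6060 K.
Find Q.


dT = 97.6210 K
ln(ro/ri) = 0.6076
Q = 2*pi*7.9700*30.0010*97.6210 / 0.6076 = 241369.0236 W

241369.0236 W


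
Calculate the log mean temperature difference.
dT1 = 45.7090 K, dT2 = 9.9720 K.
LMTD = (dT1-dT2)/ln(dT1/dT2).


dT1/dT2 = 4.5837
ln(dT1/dT2) = 1.5225
LMTD = 35.7370 / 1.5225 = 23.4724 K

23.4724 K


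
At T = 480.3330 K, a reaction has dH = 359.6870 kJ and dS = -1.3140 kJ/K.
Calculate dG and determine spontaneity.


T*dS = 480.3330 * -1.3140 = -631.1576 kJ
dG = 359.6870 + 631.1576 = 990.8446 kJ (non-spontaneous)

dG = 990.8446 kJ, non-spontaneous


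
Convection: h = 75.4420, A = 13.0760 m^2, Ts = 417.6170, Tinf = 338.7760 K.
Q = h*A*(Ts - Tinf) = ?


dT = 78.8410 K
Q = 75.4420 * 13.0760 * 78.8410 = 77775.0375 W

77775.0375 W


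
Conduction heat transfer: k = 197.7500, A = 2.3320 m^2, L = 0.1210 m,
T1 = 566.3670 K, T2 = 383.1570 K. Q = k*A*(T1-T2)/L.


dT = 183.2100 K
Q = 197.7500 * 2.3320 * 183.2100 / 0.1210 = 698246.6209 W

698246.6209 W


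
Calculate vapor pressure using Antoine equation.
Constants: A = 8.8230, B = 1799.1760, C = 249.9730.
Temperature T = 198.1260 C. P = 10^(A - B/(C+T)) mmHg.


C+T = 448.0990
B/(C+T) = 4.0151
log10(P) = 8.8230 - 4.0151 = 4.8079
P = 10^4.8079 = 64249.4501 mmHg

64249.4501 mmHg


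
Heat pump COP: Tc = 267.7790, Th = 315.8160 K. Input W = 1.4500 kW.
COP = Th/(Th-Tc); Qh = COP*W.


COP = 315.8160 / 48.0370 = 6.5744
Qh = 6.5744 * 1.4500 = 9.5329 kW

COP = 6.5744, Qh = 9.5329 kW


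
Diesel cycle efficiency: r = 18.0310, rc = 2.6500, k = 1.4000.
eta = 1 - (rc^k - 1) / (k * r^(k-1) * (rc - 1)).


r^(k-1) = 3.1799
rc^k = 3.9133
eta = 0.6034 = 60.3387%

60.3387%


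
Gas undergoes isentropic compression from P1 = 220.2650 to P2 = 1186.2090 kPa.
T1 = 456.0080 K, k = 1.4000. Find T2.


(k-1)/k = 0.2857
(P2/P1)^exp = 1.6178
T2 = 456.0080 * 1.6178 = 737.7195 K

737.7195 K


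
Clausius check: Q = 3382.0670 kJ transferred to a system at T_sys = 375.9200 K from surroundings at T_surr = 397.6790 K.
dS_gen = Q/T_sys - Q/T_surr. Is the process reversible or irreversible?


dS_sys = 3382.0670/375.9200 = 8.9968 kJ/K
dS_surr = -3382.0670/397.6790 = -8.5045 kJ/K
dS_gen = 8.9968 - 8.5045 = 0.4923 kJ/K (irreversible)

dS_gen = 0.4923 kJ/K, irreversible


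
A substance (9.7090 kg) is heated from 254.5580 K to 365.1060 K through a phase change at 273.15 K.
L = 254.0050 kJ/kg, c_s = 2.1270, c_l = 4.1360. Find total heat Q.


Q1 (sensible, solid) = 9.7090 * 2.1270 * 18.5920 = 383.9442 kJ
Q2 (latent) = 9.7090 * 254.0050 = 2466.1345 kJ
Q3 (sensible, liquid) = 9.7090 * 4.1360 * 91.9560 = 3692.6241 kJ
Q_total = 6542.7029 kJ

6542.7029 kJ


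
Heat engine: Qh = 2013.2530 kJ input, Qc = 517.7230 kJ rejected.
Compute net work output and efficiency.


W = 2013.2530 - 517.7230 = 1495.5300 kJ
eta = 1495.5300 / 2013.2530 = 0.7428 = 74.2843%

W = 1495.5300 kJ, eta = 74.2843%


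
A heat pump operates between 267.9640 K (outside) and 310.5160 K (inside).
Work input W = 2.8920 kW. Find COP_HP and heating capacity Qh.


COP = 310.5160 / 42.5520 = 7.2973
Qh = 7.2973 * 2.8920 = 21.1039 kW

COP = 7.2973, Qh = 21.1039 kW


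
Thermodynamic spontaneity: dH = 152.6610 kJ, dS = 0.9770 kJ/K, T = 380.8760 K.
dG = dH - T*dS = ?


T*dS = 380.8760 * 0.9770 = 372.1159 kJ
dG = 152.6610 - 372.1159 = -219.4549 kJ (spontaneous)

dG = -219.4549 kJ, spontaneous


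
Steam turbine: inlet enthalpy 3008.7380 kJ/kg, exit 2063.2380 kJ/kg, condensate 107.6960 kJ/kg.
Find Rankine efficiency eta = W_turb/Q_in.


W = 945.5000 kJ/kg
Q_in = 2901.0420 kJ/kg
eta = 0.3259 = 32.5917%

eta = 32.5917%


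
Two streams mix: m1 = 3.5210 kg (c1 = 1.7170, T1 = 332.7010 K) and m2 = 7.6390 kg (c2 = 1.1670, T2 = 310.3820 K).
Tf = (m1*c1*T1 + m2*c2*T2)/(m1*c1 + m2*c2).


num = 4778.3293
den = 14.9603
Tf = 319.4013 K

319.4013 K


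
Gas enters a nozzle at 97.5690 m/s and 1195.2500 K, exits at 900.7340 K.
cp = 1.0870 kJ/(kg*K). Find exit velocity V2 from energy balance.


dT = 294.5160 K
2*cp*1000*dT = 640277.7840
V1^2 = 9519.7098
V2 = sqrt(649797.4938) = 806.1002 m/s

806.1002 m/s


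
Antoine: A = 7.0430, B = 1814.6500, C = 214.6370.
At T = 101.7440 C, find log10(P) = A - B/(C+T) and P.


C+T = 316.3810
B/(C+T) = 5.7356
log10(P) = 7.0430 - 5.7356 = 1.3074
P = 10^1.3074 = 20.2933 mmHg

20.2933 mmHg


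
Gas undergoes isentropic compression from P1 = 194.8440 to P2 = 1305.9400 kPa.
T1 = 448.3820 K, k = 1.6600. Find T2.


(k-1)/k = 0.3976
(P2/P1)^exp = 2.1306
T2 = 448.3820 * 2.1306 = 955.3263 K

955.3263 K


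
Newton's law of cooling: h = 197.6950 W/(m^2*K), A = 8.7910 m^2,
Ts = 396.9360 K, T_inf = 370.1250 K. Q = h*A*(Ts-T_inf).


dT = 26.8110 K
Q = 197.6950 * 8.7910 * 26.8110 = 46595.8221 W

46595.8221 W


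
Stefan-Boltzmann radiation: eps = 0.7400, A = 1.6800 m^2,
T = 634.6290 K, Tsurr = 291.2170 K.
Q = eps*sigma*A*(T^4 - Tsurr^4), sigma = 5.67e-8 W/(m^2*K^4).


T^4 = 1.6221e+11
Tsurr^4 = 7.1923e+09
Q = 0.7400 * 5.67e-8 * 1.6800 * 1.5502e+11 = 10927.1654 W

10927.1654 W


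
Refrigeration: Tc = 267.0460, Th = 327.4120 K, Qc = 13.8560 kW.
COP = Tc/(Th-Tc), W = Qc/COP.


COP = 267.0460 / 60.3660 = 4.4238
W = 13.8560 / 4.4238 = 3.1322 kW

COP = 4.4238, W = 3.1322 kW


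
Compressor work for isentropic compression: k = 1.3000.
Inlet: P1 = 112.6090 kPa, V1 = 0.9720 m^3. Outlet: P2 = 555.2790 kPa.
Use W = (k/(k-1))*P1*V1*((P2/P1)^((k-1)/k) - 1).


(k-1)/k = 0.2308
(P2/P1)^exp = 1.4451
W = 4.3333 * 112.6090 * 0.9720 * (1.4451 - 1) = 211.1322 kJ

211.1322 kJ


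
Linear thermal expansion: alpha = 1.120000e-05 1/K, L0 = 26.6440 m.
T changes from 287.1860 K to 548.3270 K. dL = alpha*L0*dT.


dT = 261.1410 K
dL = 1.120000e-05 * 26.6440 * 261.1410 = 0.077928 m
L_final = 26.721928 m

dL = 0.077928 m


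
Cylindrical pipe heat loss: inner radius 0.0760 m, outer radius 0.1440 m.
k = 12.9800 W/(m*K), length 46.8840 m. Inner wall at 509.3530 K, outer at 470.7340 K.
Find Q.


dT = 38.6190 K
ln(ro/ri) = 0.6391
Q = 2*pi*12.9800*46.8840*38.6190 / 0.6391 = 231060.1459 W

231060.1459 W


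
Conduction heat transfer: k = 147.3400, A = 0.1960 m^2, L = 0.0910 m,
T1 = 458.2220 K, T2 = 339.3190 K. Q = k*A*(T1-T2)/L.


dT = 118.9030 K
Q = 147.3400 * 0.1960 * 118.9030 / 0.0910 = 37733.5927 W

37733.5927 W


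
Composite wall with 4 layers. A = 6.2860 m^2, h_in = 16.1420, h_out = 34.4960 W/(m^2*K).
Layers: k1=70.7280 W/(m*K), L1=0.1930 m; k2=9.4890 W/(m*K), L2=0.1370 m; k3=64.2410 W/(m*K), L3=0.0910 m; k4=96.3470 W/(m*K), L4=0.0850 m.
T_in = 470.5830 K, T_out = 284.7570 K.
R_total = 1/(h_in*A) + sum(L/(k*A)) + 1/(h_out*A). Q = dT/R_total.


R_conv_in = 1/(16.1420*6.2860) = 0.0099
R_1 = 0.1930/(70.7280*6.2860) = 0.0004
R_2 = 0.1370/(9.4890*6.2860) = 0.0023
R_3 = 0.0910/(64.2410*6.2860) = 0.0002
R_4 = 0.0850/(96.3470*6.2860) = 0.0001
R_conv_out = 1/(34.4960*6.2860) = 0.0046
R_total = 0.0176 K/W
Q = 185.8260 / 0.0176 = 10580.2181 W

R_total = 0.0176 K/W, Q = 10580.2181 W


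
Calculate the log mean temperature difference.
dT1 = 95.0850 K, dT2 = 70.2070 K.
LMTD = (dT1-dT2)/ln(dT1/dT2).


dT1/dT2 = 1.3544
ln(dT1/dT2) = 0.3033
LMTD = 24.8780 / 0.3033 = 82.0181 K

82.0181 K


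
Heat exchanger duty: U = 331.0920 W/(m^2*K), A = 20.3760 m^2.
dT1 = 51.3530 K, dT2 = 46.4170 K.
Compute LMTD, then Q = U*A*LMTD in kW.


LMTD = 48.8434 K
Q = 331.0920 * 20.3760 * 48.8434 = 329513.9849 W = 329.5140 kW

329.5140 kW


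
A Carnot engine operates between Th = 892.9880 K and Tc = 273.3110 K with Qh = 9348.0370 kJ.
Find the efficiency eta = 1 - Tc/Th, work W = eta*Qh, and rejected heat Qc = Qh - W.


eta = 1 - 273.3110/892.9880 = 0.6939
W = 0.6939 * 9348.0370 = 6486.9444 kJ
Qc = 9348.0370 - 6486.9444 = 2861.0926 kJ

eta = 69.3937%, W = 6486.9444 kJ, Qc = 2861.0926 kJ


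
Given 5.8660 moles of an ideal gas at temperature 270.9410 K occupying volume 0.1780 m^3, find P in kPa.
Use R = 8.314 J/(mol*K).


P = nRT/V = 5.8660 * 8.314 * 270.9410 / 0.1780
= 13213.7720 / 0.1780 = 74234.6740 Pa = 74.2347 kPa

74.2347 kPa


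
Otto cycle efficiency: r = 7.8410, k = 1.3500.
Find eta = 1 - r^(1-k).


r^(k-1) = 2.0560
eta = 1 - 1/2.0560 = 0.5136 = 51.3626%

51.3626%


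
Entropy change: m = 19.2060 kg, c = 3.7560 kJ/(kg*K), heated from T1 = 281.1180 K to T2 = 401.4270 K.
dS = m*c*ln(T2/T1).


T2/T1 = 1.4280
ln(T2/T1) = 0.3563
dS = 19.2060 * 3.7560 * 0.3563 = 25.6992 kJ/K

25.6992 kJ/K


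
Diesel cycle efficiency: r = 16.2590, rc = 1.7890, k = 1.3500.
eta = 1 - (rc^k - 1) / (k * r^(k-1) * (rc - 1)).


r^(k-1) = 2.6539
rc^k = 2.1929
eta = 0.5780 = 57.7993%

57.7993%


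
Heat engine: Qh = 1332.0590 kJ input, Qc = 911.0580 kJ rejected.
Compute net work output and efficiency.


W = 1332.0590 - 911.0580 = 421.0010 kJ
eta = 421.0010 / 1332.0590 = 0.3161 = 31.6053%

W = 421.0010 kJ, eta = 31.6053%


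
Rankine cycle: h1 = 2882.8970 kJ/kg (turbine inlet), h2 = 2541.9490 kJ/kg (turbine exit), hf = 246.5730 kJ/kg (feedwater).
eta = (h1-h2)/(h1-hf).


W = 340.9480 kJ/kg
Q_in = 2636.3240 kJ/kg
eta = 0.1293 = 12.9327%

eta = 12.9327%


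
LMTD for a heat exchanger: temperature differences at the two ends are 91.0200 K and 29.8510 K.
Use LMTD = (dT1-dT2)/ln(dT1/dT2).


dT1/dT2 = 3.0491
ln(dT1/dT2) = 1.1149
LMTD = 61.1690 / 1.1149 = 54.8669 K

54.8669 K


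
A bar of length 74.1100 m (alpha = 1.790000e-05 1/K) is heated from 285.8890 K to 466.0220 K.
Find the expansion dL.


dT = 180.1330 K
dL = 1.790000e-05 * 74.1100 * 180.1330 = 0.238959 m
L_final = 74.348959 m

dL = 0.238959 m


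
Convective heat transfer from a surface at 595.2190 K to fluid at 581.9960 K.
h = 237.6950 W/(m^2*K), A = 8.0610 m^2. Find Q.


dT = 13.2230 K
Q = 237.6950 * 8.0610 * 13.2230 = 25336.0534 W

25336.0534 W


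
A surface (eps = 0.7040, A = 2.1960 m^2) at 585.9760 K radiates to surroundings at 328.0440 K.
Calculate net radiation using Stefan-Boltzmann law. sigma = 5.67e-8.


T^4 = 1.1790e+11
Tsurr^4 = 1.1581e+10
Q = 0.7040 * 5.67e-8 * 2.1960 * 1.0632e+11 = 9319.8081 W

9319.8081 W


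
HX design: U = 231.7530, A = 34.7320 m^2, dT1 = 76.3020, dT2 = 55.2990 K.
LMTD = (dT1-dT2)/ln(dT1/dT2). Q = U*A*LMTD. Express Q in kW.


LMTD = 65.2380 K
Q = 231.7530 * 34.7320 * 65.2380 = 525116.5611 W = 525.1166 kW

525.1166 kW


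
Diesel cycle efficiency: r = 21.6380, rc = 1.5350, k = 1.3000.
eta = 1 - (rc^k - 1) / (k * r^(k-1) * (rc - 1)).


r^(k-1) = 2.5152
rc^k = 1.7456
eta = 0.5738 = 57.3779%

57.3779%


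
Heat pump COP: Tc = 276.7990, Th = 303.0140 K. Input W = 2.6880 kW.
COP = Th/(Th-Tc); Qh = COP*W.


COP = 303.0140 / 26.2150 = 11.5588
Qh = 11.5588 * 2.6880 = 31.0701 kW

COP = 11.5588, Qh = 31.0701 kW


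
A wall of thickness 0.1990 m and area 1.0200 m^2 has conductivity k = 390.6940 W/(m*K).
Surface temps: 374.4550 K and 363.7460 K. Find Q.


dT = 10.7090 K
Q = 390.6940 * 1.0200 * 10.7090 / 0.1990 = 21445.3311 W

21445.3311 W


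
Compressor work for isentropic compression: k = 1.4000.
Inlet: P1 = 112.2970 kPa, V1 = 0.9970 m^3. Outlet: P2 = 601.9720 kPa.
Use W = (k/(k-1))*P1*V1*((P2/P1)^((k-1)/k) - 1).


(k-1)/k = 0.2857
(P2/P1)^exp = 1.6156
W = 3.5000 * 112.2970 * 0.9970 * (1.6156 - 1) = 241.2458 kJ

241.2458 kJ


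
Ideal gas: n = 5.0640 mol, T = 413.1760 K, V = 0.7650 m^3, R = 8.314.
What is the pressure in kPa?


P = nRT/V = 5.0640 * 8.314 * 413.1760 / 0.7650
= 17395.5756 / 0.7650 = 22739.3145 Pa = 22.7393 kPa

22.7393 kPa


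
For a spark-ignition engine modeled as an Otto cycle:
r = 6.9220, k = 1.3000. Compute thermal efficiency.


r^(k-1) = 1.7868
eta = 1 - 1/1.7868 = 0.4403 = 44.0332%

44.0332%


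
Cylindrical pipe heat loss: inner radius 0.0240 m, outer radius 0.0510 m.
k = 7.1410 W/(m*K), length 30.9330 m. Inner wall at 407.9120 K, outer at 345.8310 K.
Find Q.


dT = 62.0810 K
ln(ro/ri) = 0.7538
Q = 2*pi*7.1410*30.9330*62.0810 / 0.7538 = 114308.8248 W

114308.8248 W


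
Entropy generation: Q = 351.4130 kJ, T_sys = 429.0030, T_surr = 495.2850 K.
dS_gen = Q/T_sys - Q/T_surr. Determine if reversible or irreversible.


dS_sys = 351.4130/429.0030 = 0.8191 kJ/K
dS_surr = -351.4130/495.2850 = -0.7095 kJ/K
dS_gen = 0.8191 - 0.7095 = 0.1096 kJ/K (irreversible)

dS_gen = 0.1096 kJ/K, irreversible


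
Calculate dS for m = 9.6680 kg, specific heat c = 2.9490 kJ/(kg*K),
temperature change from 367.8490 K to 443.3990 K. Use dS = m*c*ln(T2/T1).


T2/T1 = 1.2054
ln(T2/T1) = 0.1868
dS = 9.6680 * 2.9490 * 0.1868 = 5.3258 kJ/K

5.3258 kJ/K


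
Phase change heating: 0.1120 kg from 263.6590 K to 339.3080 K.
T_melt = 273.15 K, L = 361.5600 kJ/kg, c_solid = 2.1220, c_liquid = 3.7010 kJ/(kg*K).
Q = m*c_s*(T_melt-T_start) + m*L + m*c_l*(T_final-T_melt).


Q1 (sensible, solid) = 0.1120 * 2.1220 * 9.4910 = 2.2557 kJ
Q2 (latent) = 0.1120 * 361.5600 = 40.4947 kJ
Q3 (sensible, liquid) = 0.1120 * 3.7010 * 66.1580 = 27.4233 kJ
Q_total = 70.1737 kJ

70.1737 kJ


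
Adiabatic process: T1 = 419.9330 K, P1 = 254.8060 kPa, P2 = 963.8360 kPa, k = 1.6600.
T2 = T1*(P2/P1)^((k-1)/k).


(k-1)/k = 0.3976
(P2/P1)^exp = 1.6972
T2 = 419.9330 * 1.6972 = 712.6973 K

712.6973 K


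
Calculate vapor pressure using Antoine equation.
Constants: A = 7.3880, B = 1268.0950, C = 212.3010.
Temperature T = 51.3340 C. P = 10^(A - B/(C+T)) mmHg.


C+T = 263.6350
B/(C+T) = 4.8100
log10(P) = 7.3880 - 4.8100 = 2.5780
P = 10^2.5780 = 378.4074 mmHg

378.4074 mmHg


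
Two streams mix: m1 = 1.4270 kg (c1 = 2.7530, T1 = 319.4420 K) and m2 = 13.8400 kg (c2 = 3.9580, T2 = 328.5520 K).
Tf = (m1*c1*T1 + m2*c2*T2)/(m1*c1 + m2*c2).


num = 19252.5958
den = 58.7073
Tf = 327.9424 K

327.9424 K


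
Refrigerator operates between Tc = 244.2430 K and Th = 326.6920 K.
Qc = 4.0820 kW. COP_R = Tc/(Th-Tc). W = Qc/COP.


COP = 244.2430 / 82.4490 = 2.9624
W = 4.0820 / 2.9624 = 1.3780 kW

COP = 2.9624, W = 1.3780 kW


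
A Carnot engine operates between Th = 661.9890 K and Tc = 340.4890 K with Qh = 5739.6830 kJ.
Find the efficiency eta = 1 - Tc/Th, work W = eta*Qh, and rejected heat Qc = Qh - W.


eta = 1 - 340.4890/661.9890 = 0.4857
W = 0.4857 * 5739.6830 = 2787.5208 kJ
Qc = 5739.6830 - 2787.5208 = 2952.1622 kJ

eta = 48.5658%, W = 2787.5208 kJ, Qc = 2952.1622 kJ


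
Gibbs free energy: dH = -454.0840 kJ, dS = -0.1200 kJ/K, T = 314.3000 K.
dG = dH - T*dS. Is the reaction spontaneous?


T*dS = 314.3000 * -0.1200 = -37.7160 kJ
dG = -454.0840 + 37.7160 = -416.3680 kJ (spontaneous)

dG = -416.3680 kJ, spontaneous


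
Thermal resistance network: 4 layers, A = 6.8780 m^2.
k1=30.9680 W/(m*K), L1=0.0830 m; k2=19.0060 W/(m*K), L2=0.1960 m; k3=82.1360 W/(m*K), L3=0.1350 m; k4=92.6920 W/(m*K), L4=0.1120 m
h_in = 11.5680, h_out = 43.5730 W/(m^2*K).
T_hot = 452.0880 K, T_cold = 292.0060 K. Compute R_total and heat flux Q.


R_conv_in = 1/(11.5680*6.8780) = 0.0126
R_1 = 0.0830/(30.9680*6.8780) = 0.0004
R_2 = 0.1960/(19.0060*6.8780) = 0.0015
R_3 = 0.1350/(82.1360*6.8780) = 0.0002
R_4 = 0.1120/(92.6920*6.8780) = 0.0002
R_conv_out = 1/(43.5730*6.8780) = 0.0033
R_total = 0.0182 K/W
Q = 160.0820 / 0.0182 = 8791.4726 W

R_total = 0.0182 K/W, Q = 8791.4726 W


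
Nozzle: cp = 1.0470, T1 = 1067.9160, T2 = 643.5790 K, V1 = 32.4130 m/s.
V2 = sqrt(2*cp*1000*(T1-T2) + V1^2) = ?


dT = 424.3370 K
2*cp*1000*dT = 888561.6780
V1^2 = 1050.6026
V2 = sqrt(889612.2806) = 943.1926 m/s

943.1926 m/s


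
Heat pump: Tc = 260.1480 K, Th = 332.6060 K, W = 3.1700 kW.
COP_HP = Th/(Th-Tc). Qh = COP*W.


COP = 332.6060 / 72.4580 = 4.5903
Qh = 4.5903 * 3.1700 = 14.5513 kW

COP = 4.5903, Qh = 14.5513 kW


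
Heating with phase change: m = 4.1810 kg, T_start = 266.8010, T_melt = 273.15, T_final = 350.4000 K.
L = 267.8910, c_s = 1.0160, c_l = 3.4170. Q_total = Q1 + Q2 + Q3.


Q1 (sensible, solid) = 4.1810 * 1.0160 * 6.3490 = 26.9699 kJ
Q2 (latent) = 4.1810 * 267.8910 = 1120.0523 kJ
Q3 (sensible, liquid) = 4.1810 * 3.4170 * 77.2500 = 1103.6303 kJ
Q_total = 2250.6525 kJ

2250.6525 kJ


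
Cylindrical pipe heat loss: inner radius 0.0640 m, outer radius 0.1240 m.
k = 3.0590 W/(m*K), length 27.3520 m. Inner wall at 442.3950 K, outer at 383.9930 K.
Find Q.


dT = 58.4020 K
ln(ro/ri) = 0.6614
Q = 2*pi*3.0590*27.3520*58.4020 / 0.6614 = 46420.8362 W

46420.8362 W
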